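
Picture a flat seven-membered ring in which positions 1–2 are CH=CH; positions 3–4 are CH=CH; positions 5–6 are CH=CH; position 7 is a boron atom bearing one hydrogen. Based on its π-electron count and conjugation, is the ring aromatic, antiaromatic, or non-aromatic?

Aromatic

All ring atoms are sp² and supply a p orbital to the ring (every atom in a ring double bond is sp² and brings one electron to the p orbital; the boron has an empty p orbital); the conjugation is uninterrupted.
π-electron count: 3 × 2 = 6 from the double-bond units + 0 from the BH atom = 6.
With 6 π electrons (n = 1), the Hückel 4n+2 condition holds.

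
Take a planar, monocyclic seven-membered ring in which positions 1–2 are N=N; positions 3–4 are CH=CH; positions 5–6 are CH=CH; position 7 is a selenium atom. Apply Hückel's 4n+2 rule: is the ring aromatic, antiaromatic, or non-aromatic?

Every ring atom contributes a p orbital perpendicular to the ring (each doubly-bonded ring atom is sp² with one p-orbital electron; the doubly-bonded nitrogens are pyridine-type — their lone pairs lie in the ring plane, leaving one electron in the p orbital; the selenium donates one lone pair from its p orbital), so the π system is cyclic and fully conjugated.
Adding the contributions, 3 × 2 = 6 from the double-bond units + 2 from the Se atom = 8.
8 = 4(2); a planar, fully conjugated 4n system is antiaromatic.

Antiaromatic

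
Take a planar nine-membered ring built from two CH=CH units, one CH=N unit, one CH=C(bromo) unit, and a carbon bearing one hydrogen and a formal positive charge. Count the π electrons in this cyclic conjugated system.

8

All ring atoms are sp² and supply a p orbital to the ring (each doubly-bonded ring atom is sp² with one p-orbital electron; each =N– nitrogen is pyridine-type (lone pair in the sp² plane, one electron in the p orbital); the carbocation has an empty p orbital); the conjugation is uninterrupted.
Counting π electrons: 4 × 2 = 8 from the double-bond units + 0 from the CH(+) atom = 8.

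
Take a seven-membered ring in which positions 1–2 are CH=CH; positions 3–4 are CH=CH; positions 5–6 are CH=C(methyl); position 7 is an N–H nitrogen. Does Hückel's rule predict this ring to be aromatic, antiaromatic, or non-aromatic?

Every ring atom contributes a p orbital perpendicular to the ring (the double-bond atoms are sp², each contributing one p electron; the pyrrole-type nitrogen donates its lone pair from the p orbital), so the π system is cyclic and fully conjugated.
Counting π electrons: 3 × 2 = 6 from the double-bond units + 2 from the NH atom = 8.
A 4n π count (8, n = 2) in a planar conjugated ring means antiaromatic.

Antiaromatic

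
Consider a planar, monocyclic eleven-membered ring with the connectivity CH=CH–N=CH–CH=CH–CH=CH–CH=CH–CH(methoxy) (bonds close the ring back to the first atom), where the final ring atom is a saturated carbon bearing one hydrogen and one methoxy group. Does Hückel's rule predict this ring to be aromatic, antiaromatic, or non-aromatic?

The CH(methoxy) position has four σ bonds — that saturated carbon is sp³ and has no p orbital in the ring π system — so the cyclic conjugation is interrupted.
Broken conjugation rules out both aromaticity and antiaromaticity.

Non-aromatic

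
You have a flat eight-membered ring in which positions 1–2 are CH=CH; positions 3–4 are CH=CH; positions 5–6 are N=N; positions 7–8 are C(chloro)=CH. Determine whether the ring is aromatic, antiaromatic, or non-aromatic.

All ring atoms are sp² and supply a p orbital to the ring (every atom in a ring double bond is sp² and brings one electron to the p orbital; the doubly-bonded nitrogens are pyridine-type — their lone pairs lie in the ring plane, leaving one electron in the p orbital); the conjugation is uninterrupted.
π-electron count: 4 × 2 = 8 from the 4 double-bond units.
A 4n π count (8, n = 2) in a planar conjugated ring means antiaromatic.

Antiaromatic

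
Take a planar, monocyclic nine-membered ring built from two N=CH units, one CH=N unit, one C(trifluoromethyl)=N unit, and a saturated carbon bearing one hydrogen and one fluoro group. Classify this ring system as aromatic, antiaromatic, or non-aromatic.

Non-aromatic

The CH(fluoro) carbon is saturated: that saturated carbon is sp³ and has no p orbital in the ring π system. Conjugation is not continuous around the ring.
Broken conjugation rules out both aromaticity and antiaromaticity.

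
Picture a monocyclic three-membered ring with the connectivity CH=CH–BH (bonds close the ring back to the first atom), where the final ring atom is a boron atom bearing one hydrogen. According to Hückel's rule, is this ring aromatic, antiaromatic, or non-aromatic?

Aromatic

Every ring atom contributes a p orbital perpendicular to the ring (every atom in a ring double bond is sp² and brings one electron to the p orbital; the boron has an empty p orbital), so the π system is cyclic and fully conjugated.
Adding the contributions, 1 × 2 = 2 from the double-bond unit + 0 from the BH atom = 2.
2 = 4(0) + 2, which satisfies Hückel's 4n+2 rule.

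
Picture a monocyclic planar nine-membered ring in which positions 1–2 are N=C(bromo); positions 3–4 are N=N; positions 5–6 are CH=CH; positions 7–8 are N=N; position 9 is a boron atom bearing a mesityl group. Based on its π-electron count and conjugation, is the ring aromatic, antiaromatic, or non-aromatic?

Antiaromatic

Every ring atom contributes a p orbital perpendicular to the ring (every atom in a ring double bond is sp² and brings one electron to the p orbital; the doubly-bonded nitrogens are pyridine-type — their lone pairs lie in the ring plane, leaving one electron in the p orbital; the boron has an empty p orbital), so the π system is cyclic and fully conjugated.
π-electron count: 4 × 2 = 8 from the double-bond units + 0 from the B(mesityl) atom = 8.
A 4n π count (8, n = 2) in a planar conjugated ring means antiaromatic.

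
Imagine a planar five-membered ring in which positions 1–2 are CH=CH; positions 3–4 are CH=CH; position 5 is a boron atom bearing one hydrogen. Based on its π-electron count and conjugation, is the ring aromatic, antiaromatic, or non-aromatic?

Antiaromatic

The p orbitals form a continuous loop: every atom in a ring double bond is sp² and brings one electron to the p orbital; the boron has an empty p orbital. The ring is fully conjugated.
Tallying contributions gives 2 × 2 = 4 from the double-bond units + 0 from the BH atom = 4.
A 4n π count (4, n = 1) in a planar conjugated ring means antiaromatic.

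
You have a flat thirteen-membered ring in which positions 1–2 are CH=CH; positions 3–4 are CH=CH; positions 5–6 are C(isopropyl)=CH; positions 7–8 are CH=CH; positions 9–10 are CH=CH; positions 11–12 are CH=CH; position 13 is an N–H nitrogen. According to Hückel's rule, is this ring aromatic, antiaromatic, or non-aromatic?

Aromatic

The p orbitals form a continuous loop: every atom in a ring double bond is sp² and brings one electron to the p orbital; the pyrrole-type nitrogen donates its lone pair from the p orbital. The ring is fully conjugated.
Adding the contributions, 6 × 2 = 12 from the double-bond units + 2 from the NH atom = 14.
Since 14 = 4·3 + 2, the ring meets the 4n+2 criterion.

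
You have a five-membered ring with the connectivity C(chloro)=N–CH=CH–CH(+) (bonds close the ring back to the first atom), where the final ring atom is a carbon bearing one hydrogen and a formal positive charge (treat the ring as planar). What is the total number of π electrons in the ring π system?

Every ring atom contributes a p orbital perpendicular to the ring (the double-bond atoms are sp², each contributing one p electron; each =N– nitrogen is pyridine-type (lone pair in the sp² plane, one electron in the p orbital); the carbocation has an empty p orbital), so the π system is cyclic and fully conjugated.
Adding the contributions, 2 × 2 = 4 from the double-bond units + 0 from the CH(+) atom = 4.

4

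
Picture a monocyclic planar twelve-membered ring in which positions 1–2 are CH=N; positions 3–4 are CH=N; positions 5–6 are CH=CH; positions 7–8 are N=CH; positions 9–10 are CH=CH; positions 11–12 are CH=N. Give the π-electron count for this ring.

12

The p orbitals form a continuous loop: the double-bond atoms are sp², each contributing one p electron; each =N– nitrogen is pyridine-type (lone pair in the sp² plane, one electron in the p orbital). The ring is fully conjugated.
π-electron count: 6 × 2 = 12 from the 6 double-bond units.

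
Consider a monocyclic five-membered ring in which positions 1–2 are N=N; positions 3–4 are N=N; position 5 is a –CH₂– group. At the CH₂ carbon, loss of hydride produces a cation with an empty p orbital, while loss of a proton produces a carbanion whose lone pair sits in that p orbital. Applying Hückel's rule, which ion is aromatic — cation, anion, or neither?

The anion

In both ions every ring atom is sp² and contributes a p orbital, so both rings are fully conjugated.
Cation: 2 × 2 + 0 = 4 π electrons → 4(1), antiaromatic.
Anion: 2 × 2 + 2 = 6 π electrons → 4(1)+2, aromatic.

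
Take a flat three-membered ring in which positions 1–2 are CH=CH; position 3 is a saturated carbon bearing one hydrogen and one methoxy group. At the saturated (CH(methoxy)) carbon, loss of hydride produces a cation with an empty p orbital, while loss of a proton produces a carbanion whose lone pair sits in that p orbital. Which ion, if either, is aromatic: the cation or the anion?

In both ions every ring atom is sp² and contributes a p orbital, so both rings are fully conjugated.
Cation: 1 × 2 + 0 = 2 π electrons → 4(0)+2, aromatic.
Anion: 1 × 2 + 2 = 4 π electrons → 4(1), antiaromatic.

The cation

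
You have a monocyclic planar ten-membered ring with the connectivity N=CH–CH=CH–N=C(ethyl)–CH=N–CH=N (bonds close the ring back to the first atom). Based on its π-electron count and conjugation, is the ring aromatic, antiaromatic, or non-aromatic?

All ring atoms are sp² and supply a p orbital to the ring (the double-bond atoms are sp², each contributing one p electron; each =N– nitrogen is pyridine-type (lone pair in the sp² plane, one electron in the p orbital)); the conjugation is uninterrupted.
π-electron count: 5 × 2 = 10 from the 5 double-bond units.
Since 10 = 4·2 + 2, the ring meets the 4n+2 criterion.

Aromatic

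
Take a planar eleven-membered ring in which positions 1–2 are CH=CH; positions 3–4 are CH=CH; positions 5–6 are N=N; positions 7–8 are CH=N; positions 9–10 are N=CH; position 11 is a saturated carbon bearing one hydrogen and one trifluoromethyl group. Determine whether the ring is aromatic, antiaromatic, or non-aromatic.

Non-aromatic

The CH(trifluoromethyl) position has four σ bonds — that saturated carbon is sp³ and has no p orbital in the ring π system — so the cyclic conjugation is interrupted.
Hückel's rule only applies to fully conjugated rings, so this one is simply non-aromatic.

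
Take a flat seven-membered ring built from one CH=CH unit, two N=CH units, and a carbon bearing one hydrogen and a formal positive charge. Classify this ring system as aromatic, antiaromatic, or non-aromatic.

All ring atoms are sp² and supply a p orbital to the ring (each doubly-bonded ring atom is sp² with one p-orbital electron; each =N– nitrogen is pyridine-type (lone pair in the sp² plane, one electron in the p orbital); the carbocation has an empty p orbital); the conjugation is uninterrupted.
Counting π electrons: 3 × 2 = 6 from the double-bond units + 0 from the CH(+) atom = 6.
That gives a 4n+2 count (6, n = 1).

Aromatic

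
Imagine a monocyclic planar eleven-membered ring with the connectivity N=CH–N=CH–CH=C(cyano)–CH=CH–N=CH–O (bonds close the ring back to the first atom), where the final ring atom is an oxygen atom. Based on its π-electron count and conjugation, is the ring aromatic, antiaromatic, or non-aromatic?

The p orbitals form a continuous loop: every atom in a ring double bond is sp² and brings one electron to the p orbital; each sp² =N– keeps its lone pair in-plane and puts one electron into the π system; the oxygen donates one lone pair from its p orbital. The ring is fully conjugated.
Counting π electrons: 5 × 2 = 10 from the double-bond units + 2 from the O atom = 12.
12 is a 4n count (n = 3), so the planar conjugated ring is antiaromatic.

Antiaromatic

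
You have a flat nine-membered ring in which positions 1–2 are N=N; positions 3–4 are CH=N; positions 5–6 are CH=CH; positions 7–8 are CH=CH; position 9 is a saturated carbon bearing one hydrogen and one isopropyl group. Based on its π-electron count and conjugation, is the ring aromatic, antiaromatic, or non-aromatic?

Non-aromatic

The CH(isopropyl) carbon is saturated: that saturated carbon is sp³ and has no p orbital in the ring π system. Conjugation is not continuous around the ring.
A ring that is not fully conjugated cannot be aromatic or antiaromatic regardless of its π-electron count.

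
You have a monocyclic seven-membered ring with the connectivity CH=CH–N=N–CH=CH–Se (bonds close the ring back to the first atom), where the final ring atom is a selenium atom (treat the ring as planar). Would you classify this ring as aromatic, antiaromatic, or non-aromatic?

Antiaromatic

Check conjugation: the double-bond atoms are sp², each contributing one p electron; each sp² =N– keeps its lone pair in-plane and puts one electron into the π system; the selenium donates one lone pair from its p orbital — every position has a p orbital, so the cyclic π system is continuous.
Counting π electrons: 3 × 2 = 6 from the double-bond units + 2 from the Se atom = 8.
8 = 4(2); a planar, fully conjugated 4n system is antiaromatic.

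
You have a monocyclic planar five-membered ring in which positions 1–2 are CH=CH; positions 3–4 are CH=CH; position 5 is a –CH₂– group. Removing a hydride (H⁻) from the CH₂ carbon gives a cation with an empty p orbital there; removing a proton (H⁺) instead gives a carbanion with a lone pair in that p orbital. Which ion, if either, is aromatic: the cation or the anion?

The anion

Both ions have a continuous loop of p orbitals — each ring atom is sp².
Cation: 2 × 2 + 0 = 4 π electrons → 4(1), antiaromatic.
Anion: 2 × 2 + 2 = 6 π electrons → 4(1)+2, aromatic.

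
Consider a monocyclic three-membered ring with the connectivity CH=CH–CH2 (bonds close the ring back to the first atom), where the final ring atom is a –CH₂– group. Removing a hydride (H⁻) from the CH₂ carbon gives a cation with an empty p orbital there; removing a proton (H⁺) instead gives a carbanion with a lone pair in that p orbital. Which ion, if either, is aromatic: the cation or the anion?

The cation

Once that carbon is sp², every ring atom has a p orbital and both ions are fully conjugated.
Cation: 1 × 2 + 0 = 2 π electrons → 4(0)+2, aromatic.
Anion: 1 × 2 + 2 = 4 π electrons → 4(1), antiaromatic.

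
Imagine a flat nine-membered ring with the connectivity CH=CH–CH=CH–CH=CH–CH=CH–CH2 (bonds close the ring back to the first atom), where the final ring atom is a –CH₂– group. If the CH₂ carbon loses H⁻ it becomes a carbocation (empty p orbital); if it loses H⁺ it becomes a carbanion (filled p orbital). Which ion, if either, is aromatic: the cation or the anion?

Once that carbon is sp², every ring atom has a p orbital and both ions are fully conjugated.
Cation: 4 × 2 + 0 = 8 π electrons → 4(2), antiaromatic.
Anion: 4 × 2 + 2 = 10 π electrons → 4(2)+2, aromatic.

The anion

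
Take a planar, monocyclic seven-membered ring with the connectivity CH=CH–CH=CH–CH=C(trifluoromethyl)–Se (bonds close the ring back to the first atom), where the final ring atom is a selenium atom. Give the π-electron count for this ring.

8

Every ring atom contributes a p orbital perpendicular to the ring (every atom in a ring double bond is sp² and brings one electron to the p orbital; the selenium donates one lone pair from its p orbital), so the π system is cyclic and fully conjugated.
Tallying contributions gives 3 × 2 = 6 from the double-bond units + 2 from the Se atom = 8.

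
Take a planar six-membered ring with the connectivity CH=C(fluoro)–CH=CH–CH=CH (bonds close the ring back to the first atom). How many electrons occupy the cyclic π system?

Every ring atom contributes a p orbital perpendicular to the ring (every atom in a ring double bond is sp² and brings one electron to the p orbital), so the π system is cyclic and fully conjugated.
Counting π electrons: 3 × 2 = 6 from the 3 double-bond units.

6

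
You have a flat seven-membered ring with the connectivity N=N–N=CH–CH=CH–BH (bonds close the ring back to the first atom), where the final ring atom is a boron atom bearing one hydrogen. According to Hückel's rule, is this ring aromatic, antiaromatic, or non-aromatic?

Aromatic

The p orbitals form a continuous loop: each doubly-bonded ring atom is sp² with one p-orbital electron; each =N– nitrogen is pyridine-type (lone pair in the sp² plane, one electron in the p orbital); the boron has an empty p orbital. The ring is fully conjugated.
Tallying contributions gives 3 × 2 = 6 from the double-bond units + 0 from the BH atom = 6.
With 6 π electrons (n = 1), the Hückel 4n+2 condition holds.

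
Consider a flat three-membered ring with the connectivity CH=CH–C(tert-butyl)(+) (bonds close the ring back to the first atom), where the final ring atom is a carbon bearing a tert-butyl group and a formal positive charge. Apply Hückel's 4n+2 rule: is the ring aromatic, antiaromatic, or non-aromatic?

Aromatic

All ring atoms are sp² and supply a p orbital to the ring (the double-bond atoms are sp², each contributing one p electron; the carbocation has an empty p orbital); the conjugation is uninterrupted.
Counting π electrons: 1 × 2 = 2 from the double-bond unit + 0 from the C(tert-butyl)(+) atom = 2.
With 2 π electrons (n = 0), the Hückel 4n+2 condition holds.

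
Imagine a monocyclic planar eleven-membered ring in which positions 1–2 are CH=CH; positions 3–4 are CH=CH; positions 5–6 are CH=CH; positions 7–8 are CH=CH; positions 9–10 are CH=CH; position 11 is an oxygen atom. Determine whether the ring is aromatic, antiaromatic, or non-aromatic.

The p orbitals form a continuous loop: the double-bond atoms are sp², each contributing one p electron; the oxygen donates one lone pair from its p orbital. The ring is fully conjugated.
Counting π electrons: 5 × 2 = 10 from the double-bond units + 2 from the O atom = 12.
With 12 = 4·3 π electrons, Hückel's rule classifies the planar ring as antiaromatic.

Antiaromatic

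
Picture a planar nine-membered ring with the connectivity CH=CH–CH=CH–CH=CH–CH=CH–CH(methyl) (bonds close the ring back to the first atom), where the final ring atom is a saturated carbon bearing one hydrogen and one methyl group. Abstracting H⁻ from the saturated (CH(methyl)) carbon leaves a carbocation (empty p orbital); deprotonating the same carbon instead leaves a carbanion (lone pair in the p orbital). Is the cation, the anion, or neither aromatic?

The anion

Once that carbon is sp², every ring atom has a p orbital and both ions are fully conjugated.
Cation: 4 × 2 + 0 = 8 π electrons → 4(2), antiaromatic.
Anion: 4 × 2 + 2 = 10 π electrons → 4(2)+2, aromatic.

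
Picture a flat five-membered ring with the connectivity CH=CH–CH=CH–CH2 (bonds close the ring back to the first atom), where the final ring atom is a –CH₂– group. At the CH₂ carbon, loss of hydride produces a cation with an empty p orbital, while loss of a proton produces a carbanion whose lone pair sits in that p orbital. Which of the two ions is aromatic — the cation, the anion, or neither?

Once that carbon is sp², every ring atom has a p orbital and both ions are fully conjugated.
Cation: 2 × 2 + 0 = 4 π electrons → 4(1), antiaromatic.
Anion: 2 × 2 + 2 = 6 π electrons → 4(1)+2, aromatic.

The anion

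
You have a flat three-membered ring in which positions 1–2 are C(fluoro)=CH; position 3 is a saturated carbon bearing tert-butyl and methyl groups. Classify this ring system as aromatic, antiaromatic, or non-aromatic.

Non-aromatic

The C(tert-butyl)(methyl) carbon is saturated: that saturated carbon is sp³ and has no p orbital in the ring π system. Conjugation is not continuous around the ring.
Broken conjugation rules out both aromaticity and antiaromaticity.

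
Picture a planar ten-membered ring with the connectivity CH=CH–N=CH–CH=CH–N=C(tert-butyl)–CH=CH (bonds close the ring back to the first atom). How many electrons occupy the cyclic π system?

10

Every ring atom contributes a p orbital perpendicular to the ring (each doubly-bonded ring atom is sp² with one p-orbital electron; each sp² =N– keeps its lone pair in-plane and puts one electron into the π system), so the π system is cyclic and fully conjugated.
Tallying contributions gives 5 × 2 = 10 from the 5 double-bond units.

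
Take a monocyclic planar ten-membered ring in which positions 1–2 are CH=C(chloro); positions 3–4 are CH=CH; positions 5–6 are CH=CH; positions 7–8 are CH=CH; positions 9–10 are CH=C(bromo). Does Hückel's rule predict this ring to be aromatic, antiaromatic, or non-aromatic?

Check conjugation: every atom in a ring double bond is sp² and brings one electron to the p orbital — every position has a p orbital, so the cyclic π system is continuous.
Counting π electrons: 5 × 2 = 10 from the 5 double-bond units.
Since 10 = 4·2 + 2, the ring meets the 4n+2 criterion.

Aromatic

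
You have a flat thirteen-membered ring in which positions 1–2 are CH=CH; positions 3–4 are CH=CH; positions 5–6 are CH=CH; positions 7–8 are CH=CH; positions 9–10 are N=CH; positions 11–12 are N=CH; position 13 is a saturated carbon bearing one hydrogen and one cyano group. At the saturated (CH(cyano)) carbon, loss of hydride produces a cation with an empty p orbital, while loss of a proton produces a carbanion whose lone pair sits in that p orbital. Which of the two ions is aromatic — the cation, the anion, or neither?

In either ion the ring is fully conjugated: every atom, including the new sp² carbon, supplies a p orbital.
Cation: 6 × 2 + 0 = 12 π electrons → 4(3), antiaromatic.
Anion: 6 × 2 + 2 = 14 π electrons → 4(3)+2, aromatic.

The anion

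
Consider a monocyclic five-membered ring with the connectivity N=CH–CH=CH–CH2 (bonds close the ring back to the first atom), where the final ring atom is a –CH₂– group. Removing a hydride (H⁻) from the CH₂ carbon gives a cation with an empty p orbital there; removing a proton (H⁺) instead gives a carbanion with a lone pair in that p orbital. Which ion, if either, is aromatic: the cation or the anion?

The anion

In either ion the ring is fully conjugated: every atom, including the new sp² carbon, supplies a p orbital.
Cation: 2 × 2 + 0 = 4 π electrons → 4(1), antiaromatic.
Anion: 2 × 2 + 2 = 6 π electrons → 4(1)+2, aromatic.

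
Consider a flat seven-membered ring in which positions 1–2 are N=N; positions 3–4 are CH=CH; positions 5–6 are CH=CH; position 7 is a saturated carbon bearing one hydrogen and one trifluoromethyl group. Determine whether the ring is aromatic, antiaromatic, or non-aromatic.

The CH(trifluoromethyl) position has four σ bonds — that saturated carbon is sp³ and has no p orbital in the ring π system — so the cyclic conjugation is interrupted.
Broken conjugation rules out both aromaticity and antiaromaticity.

Non-aromatic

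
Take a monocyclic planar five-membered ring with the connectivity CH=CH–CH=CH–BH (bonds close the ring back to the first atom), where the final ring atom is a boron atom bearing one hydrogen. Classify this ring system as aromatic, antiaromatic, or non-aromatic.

All ring atoms are sp² and supply a p orbital to the ring (every atom in a ring double bond is sp² and brings one electron to the p orbital; the boron has an empty p orbital); the conjugation is uninterrupted.
Tallying contributions gives 2 × 2 = 4 from the double-bond units + 0 from the BH atom = 4.
4 = 4(1); a planar, fully conjugated 4n system is antiaromatic.
(The species described is borole.)

Antiaromatic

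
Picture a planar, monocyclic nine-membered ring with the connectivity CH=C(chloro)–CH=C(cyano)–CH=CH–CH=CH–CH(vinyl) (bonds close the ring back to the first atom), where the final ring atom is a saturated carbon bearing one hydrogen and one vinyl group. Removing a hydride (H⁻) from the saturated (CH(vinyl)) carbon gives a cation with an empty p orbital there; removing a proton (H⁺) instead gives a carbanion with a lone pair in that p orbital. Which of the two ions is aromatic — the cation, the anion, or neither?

In either ion the ring is fully conjugated: every atom, including the new sp² carbon, supplies a p orbital.
Cation: 4 × 2 + 0 = 8 π electrons → 4(2), antiaromatic.
Anion: 4 × 2 + 2 = 10 π electrons → 4(2)+2, aromatic.

The anion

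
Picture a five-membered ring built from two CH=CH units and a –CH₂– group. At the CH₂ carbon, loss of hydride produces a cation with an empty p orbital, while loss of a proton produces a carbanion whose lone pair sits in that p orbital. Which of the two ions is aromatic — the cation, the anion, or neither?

In either ion the ring is fully conjugated: every atom, including the new sp² carbon, supplies a p orbital.
Cation: 2 × 2 + 0 = 4 π electrons → 4(1), antiaromatic.
Anion: 2 × 2 + 2 = 6 π electrons → 4(1)+2, aromatic.

The anion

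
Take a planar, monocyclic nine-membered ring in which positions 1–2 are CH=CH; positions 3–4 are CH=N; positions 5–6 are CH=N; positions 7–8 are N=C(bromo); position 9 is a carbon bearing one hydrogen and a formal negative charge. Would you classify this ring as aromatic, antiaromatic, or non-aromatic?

All ring atoms are sp² and supply a p orbital to the ring (each doubly-bonded ring atom is sp² with one p-orbital electron; each =N– nitrogen is pyridine-type (lone pair in the sp² plane, one electron in the p orbital); the carbanion's lone pair occupies the p orbital); the conjugation is uninterrupted.
Adding the contributions, 4 × 2 = 8 from the double-bond units + 2 from the CH(-) atom = 10.
With 10 π electrons (n = 2), the Hückel 4n+2 condition holds.

Aromatic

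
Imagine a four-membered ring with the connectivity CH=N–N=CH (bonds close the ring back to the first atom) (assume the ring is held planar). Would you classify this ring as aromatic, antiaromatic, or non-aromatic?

Antiaromatic

The p orbitals form a continuous loop: each doubly-bonded ring atom is sp² with one p-orbital electron; each sp² =N– keeps its lone pair in-plane and puts one electron into the π system. The ring is fully conjugated.
Counting π electrons: 2 × 2 = 4 from the 2 double-bond units.
4 is a 4n count (n = 1), so the planar conjugated ring is antiaromatic.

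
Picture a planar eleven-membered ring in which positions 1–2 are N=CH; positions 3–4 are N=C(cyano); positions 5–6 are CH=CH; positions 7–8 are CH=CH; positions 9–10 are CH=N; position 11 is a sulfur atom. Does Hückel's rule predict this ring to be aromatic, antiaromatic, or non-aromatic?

Check conjugation: the double-bond atoms are sp², each contributing one p electron; the doubly-bonded nitrogens are pyridine-type — their lone pairs lie in the ring plane, leaving one electron in the p orbital; the sulfur donates one lone pair from its p orbital — every position has a p orbital, so the cyclic π system is continuous.
Tallying contributions gives 5 × 2 = 10 from the double-bond units + 2 from the S atom = 12.
12 = 4(3); a planar, fully conjugated 4n system is antiaromatic.

Antiaromatic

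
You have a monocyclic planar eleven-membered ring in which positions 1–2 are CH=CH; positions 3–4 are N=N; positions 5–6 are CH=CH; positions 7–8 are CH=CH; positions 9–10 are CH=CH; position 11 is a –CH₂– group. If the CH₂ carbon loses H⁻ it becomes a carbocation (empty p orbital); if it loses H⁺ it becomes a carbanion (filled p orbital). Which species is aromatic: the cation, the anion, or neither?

In both ions every ring atom is sp² and contributes a p orbital, so both rings are fully conjugated.
Cation: 5 × 2 + 0 = 10 π electrons → 4(2)+2, aromatic.
Anion: 5 × 2 + 2 = 12 π electrons → 4(3), antiaromatic.

The cation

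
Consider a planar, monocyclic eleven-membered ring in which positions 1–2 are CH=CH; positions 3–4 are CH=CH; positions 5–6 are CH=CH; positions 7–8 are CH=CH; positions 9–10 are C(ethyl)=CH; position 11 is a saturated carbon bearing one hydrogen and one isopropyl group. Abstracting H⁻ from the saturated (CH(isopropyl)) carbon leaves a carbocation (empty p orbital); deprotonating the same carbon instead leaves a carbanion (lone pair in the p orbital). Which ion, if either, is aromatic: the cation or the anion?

In either ion the ring is fully conjugated: every atom, including the new sp² carbon, supplies a p orbital.
Cation: 5 × 2 + 0 = 10 π electrons → 4(2)+2, aromatic.
Anion: 5 × 2 + 2 = 12 π electrons → 4(3), antiaromatic.

The cation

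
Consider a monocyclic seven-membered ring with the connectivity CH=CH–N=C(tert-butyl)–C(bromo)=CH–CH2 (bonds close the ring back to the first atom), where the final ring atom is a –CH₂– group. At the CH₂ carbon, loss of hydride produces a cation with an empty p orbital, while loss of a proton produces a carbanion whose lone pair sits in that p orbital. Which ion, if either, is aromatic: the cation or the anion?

Once that carbon is sp², every ring atom has a p orbital and both ions are fully conjugated.
Cation: 3 × 2 + 0 = 6 π electrons → 4(1)+2, aromatic.
Anion: 3 × 2 + 2 = 8 π electrons → 4(2), antiaromatic.

The cation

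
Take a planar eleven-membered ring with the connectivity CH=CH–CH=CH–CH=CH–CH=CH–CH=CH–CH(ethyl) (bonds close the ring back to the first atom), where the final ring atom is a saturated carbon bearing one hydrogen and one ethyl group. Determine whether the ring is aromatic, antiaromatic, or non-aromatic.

At the CH(ethyl) position, that saturated carbon is sp³ and has no p orbital in the ring π system; the ring's p-orbital overlap is broken there.
A ring that is not fully conjugated cannot be aromatic or antiaromatic regardless of its π-electron count.

Non-aromatic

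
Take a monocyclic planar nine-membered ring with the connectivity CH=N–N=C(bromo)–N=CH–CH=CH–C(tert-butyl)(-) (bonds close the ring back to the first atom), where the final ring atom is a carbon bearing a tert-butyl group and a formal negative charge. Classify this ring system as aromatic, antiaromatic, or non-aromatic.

The p orbitals form a continuous loop: every atom in a ring double bond is sp² and brings one electron to the p orbital; the doubly-bonded nitrogens are pyridine-type — their lone pairs lie in the ring plane, leaving one electron in the p orbital; the carbanion's lone pair occupies the p orbital. The ring is fully conjugated.
Tallying contributions gives 4 × 2 = 8 from the double-bond units + 2 from the C(tert-butyl)(-) atom = 10.
Since 10 = 4·2 + 2, the ring meets the 4n+2 criterion.

Aromatic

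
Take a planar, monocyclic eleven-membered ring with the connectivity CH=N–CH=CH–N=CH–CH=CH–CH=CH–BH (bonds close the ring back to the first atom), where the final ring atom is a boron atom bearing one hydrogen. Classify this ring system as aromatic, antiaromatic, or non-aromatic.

Aromatic

The p orbitals form a continuous loop: every atom in a ring double bond is sp² and brings one electron to the p orbital; each =N– nitrogen is pyridine-type (lone pair in the sp² plane, one electron in the p orbital); the boron has an empty p orbital. The ring is fully conjugated.
π-electron count: 5 × 2 = 10 from the double-bond units + 0 from the BH atom = 10.
Since 10 = 4·2 + 2, the ring meets the 4n+2 criterion.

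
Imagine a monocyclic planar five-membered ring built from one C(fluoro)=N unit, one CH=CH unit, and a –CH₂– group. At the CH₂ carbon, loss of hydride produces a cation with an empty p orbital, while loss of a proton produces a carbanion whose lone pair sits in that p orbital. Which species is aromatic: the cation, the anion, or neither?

The anion

Once that carbon is sp², every ring atom has a p orbital and both ions are fully conjugated.
Cation: 2 × 2 + 0 = 4 π electrons → 4(1), antiaromatic.
Anion: 2 × 2 + 2 = 6 π electrons → 4(1)+2, aromatic.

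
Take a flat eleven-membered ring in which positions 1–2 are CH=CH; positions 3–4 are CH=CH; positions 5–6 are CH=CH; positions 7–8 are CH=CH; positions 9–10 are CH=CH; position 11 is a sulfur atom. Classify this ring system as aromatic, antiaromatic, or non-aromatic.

Antiaromatic

Every ring atom contributes a p orbital perpendicular to the ring (every atom in a ring double bond is sp² and brings one electron to the p orbital; the sulfur donates one lone pair from its p orbital), so the π system is cyclic and fully conjugated.
Counting π electrons: 5 × 2 = 10 from the double-bond units + 2 from the S atom = 12.
A 4n π count (12, n = 3) in a planar conjugated ring means antiaromatic.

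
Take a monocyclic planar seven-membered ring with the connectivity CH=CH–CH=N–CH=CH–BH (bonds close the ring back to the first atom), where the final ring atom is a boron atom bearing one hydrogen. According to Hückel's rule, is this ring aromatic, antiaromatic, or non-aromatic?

Check conjugation: each doubly-bonded ring atom is sp² with one p-orbital electron; each =N– nitrogen is pyridine-type (lone pair in the sp² plane, one electron in the p orbital); the boron has an empty p orbital — every position has a p orbital, so the cyclic π system is continuous.
Adding the contributions, 3 × 2 = 6 from the double-bond units + 0 from the BH atom = 6.
Since 6 = 4·1 + 2, the ring meets the 4n+2 criterion.

Aromatic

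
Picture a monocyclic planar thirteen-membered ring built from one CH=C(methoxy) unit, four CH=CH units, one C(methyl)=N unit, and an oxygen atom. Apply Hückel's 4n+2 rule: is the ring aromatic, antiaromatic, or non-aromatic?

Aromatic

Every ring atom contributes a p orbital perpendicular to the ring (every atom in a ring double bond is sp² and brings one electron to the p orbital; each sp² =N– keeps its lone pair in-plane and puts one electron into the π system; the oxygen donates one lone pair from its p orbital), so the π system is cyclic and fully conjugated.
Counting π electrons: 6 × 2 = 12 from the double-bond units + 2 from the O atom = 14.
Since 14 = 4·3 + 2, the ring meets the 4n+2 criterion.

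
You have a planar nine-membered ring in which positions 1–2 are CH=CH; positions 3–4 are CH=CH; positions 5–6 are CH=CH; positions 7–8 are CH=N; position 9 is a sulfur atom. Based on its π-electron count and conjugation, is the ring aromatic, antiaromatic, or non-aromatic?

All ring atoms are sp² and supply a p orbital to the ring (each doubly-bonded ring atom is sp² with one p-orbital electron; the doubly-bonded nitrogens are pyridine-type — their lone pairs lie in the ring plane, leaving one electron in the p orbital; the sulfur donates one lone pair from its p orbital); the conjugation is uninterrupted.
Tallying contributions gives 4 × 2 = 8 from the double-bond units + 2 from the S atom = 10.
10 = 4(2) + 2, which satisfies Hückel's 4n+2 rule.

Aromatic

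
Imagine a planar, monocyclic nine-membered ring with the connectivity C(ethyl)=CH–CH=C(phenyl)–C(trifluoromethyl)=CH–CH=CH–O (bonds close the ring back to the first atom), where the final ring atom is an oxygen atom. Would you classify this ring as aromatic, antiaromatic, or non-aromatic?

Aromatic

All ring atoms are sp² and supply a p orbital to the ring (every atom in a ring double bond is sp² and brings one electron to the p orbital; the oxygen donates one lone pair from its p orbital); the conjugation is uninterrupted.
Counting π electrons: 4 × 2 = 8 from the double-bond units + 2 from the O atom = 10.
10 = 4(2) + 2, which satisfies Hückel's 4n+2 rule.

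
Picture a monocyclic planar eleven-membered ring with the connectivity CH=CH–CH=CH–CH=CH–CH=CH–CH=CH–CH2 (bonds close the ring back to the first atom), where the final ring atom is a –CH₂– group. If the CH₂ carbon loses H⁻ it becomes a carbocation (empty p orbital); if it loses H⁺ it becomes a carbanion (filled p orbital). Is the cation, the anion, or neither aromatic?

The cation

Once that carbon is sp², every ring atom has a p orbital and both ions are fully conjugated.
Cation: 5 × 2 + 0 = 10 π electrons → 4(2)+2, aromatic.
Anion: 5 × 2 + 2 = 12 π electrons → 4(3), antiaromatic.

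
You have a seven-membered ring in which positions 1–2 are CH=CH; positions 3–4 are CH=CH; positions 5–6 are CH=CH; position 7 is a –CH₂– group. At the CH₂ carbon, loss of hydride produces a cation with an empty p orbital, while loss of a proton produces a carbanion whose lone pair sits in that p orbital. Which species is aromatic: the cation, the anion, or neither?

In both ions every ring atom is sp² and contributes a p orbital, so both rings are fully conjugated.
Cation: 3 × 2 + 0 = 6 π electrons → 4(1)+2, aromatic.
Anion: 3 × 2 + 2 = 8 π electrons → 4(2), antiaromatic.

The cation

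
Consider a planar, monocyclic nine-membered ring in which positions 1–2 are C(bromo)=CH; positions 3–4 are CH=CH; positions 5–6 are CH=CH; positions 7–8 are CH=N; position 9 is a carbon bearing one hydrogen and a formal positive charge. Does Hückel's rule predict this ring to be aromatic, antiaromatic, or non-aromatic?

Antiaromatic

Every ring atom contributes a p orbital perpendicular to the ring (each doubly-bonded ring atom is sp² with one p-orbital electron; each =N– nitrogen is pyridine-type (lone pair in the sp² plane, one electron in the p orbital); the carbocation has an empty p orbital), so the π system is cyclic and fully conjugated.
Adding the contributions, 4 × 2 = 8 from the double-bond units + 0 from the CH(+) atom = 8.
8 = 4(2); a planar, fully conjugated 4n system is antiaromatic.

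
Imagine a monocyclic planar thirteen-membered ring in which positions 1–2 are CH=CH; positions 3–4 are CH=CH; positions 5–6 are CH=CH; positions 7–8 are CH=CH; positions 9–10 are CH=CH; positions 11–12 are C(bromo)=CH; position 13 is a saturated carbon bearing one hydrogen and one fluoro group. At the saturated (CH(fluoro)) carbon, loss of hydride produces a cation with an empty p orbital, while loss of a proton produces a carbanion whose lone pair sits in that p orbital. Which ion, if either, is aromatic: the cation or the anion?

Both ions have a continuous loop of p orbitals — each ring atom is sp².
Cation: 6 × 2 + 0 = 12 π electrons → 4(3), antiaromatic.
Anion: 6 × 2 + 2 = 14 π electrons → 4(3)+2, aromatic.

The anion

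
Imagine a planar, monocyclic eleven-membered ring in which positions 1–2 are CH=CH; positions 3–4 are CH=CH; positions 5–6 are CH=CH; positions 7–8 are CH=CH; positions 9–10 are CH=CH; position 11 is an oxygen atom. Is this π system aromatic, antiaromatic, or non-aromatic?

Antiaromatic

Check conjugation: each doubly-bonded ring atom is sp² with one p-orbital electron; the oxygen donates one lone pair from its p orbital — every position has a p orbital, so the cyclic π system is continuous.
Counting π electrons: 5 × 2 = 10 from the double-bond units + 2 from the O atom = 12.
A 4n π count (12, n = 3) in a planar conjugated ring means antiaromatic.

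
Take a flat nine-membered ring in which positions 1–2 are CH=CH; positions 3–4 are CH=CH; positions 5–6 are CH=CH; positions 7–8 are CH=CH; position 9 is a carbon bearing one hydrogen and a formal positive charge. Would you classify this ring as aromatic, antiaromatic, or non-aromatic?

Every ring atom contributes a p orbital perpendicular to the ring (every atom in a ring double bond is sp² and brings one electron to the p orbital; the carbocation has an empty p orbital), so the π system is cyclic and fully conjugated.
Counting π electrons: 4 × 2 = 8 from the double-bond units + 0 from the CH(+) atom = 8.
8 = 4(2); a planar, fully conjugated 4n system is antiaromatic.

Antiaromatic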